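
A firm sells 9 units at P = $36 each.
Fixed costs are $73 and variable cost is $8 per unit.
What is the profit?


Total Revenue = P * Q = 36 * 9 = $324
Total Cost = FC + VC*Q = 73 + 8*9 = $145
Profit = TR - TC = 324 - 145 = $179

$179


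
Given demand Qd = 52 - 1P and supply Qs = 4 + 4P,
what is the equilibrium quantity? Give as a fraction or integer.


First find equilibrium price:
52 - 1P = 4 + 4P
P* = 48/5 = 48/5
Then substitute into demand:
Q* = 52 - 1 * 48/5 = 212/5

212/5


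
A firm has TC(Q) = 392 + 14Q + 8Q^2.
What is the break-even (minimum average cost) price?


AC(Q) = 392/Q + 14 + 8Q
To minimize: dAC/dQ = -392/Q^2 + 8 = 0
Q^2 = 392/8 = 49
Q* = 7
Min AC = 392/7 + 14 + 8*7
Min AC = 56 + 14 + 56 = 126

126


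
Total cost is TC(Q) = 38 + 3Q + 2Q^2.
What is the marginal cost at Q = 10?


MC = dTC/dQ = 3 + 2*2*Q
At Q = 10:
MC = 3 + 4*10
MC = 3 + 40 = 43

43


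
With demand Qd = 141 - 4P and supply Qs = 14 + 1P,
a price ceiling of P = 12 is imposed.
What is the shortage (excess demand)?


At P = 12:
Qd = 141 - 4*12 = 93
Qs = 14 + 1*12 = 26
Shortage = Qd - Qs = 93 - 26 = 67

67


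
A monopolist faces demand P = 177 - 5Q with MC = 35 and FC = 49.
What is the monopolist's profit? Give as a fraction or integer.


MR = MC: 177 - 10Q = 35
Q* = 71/5
P* = 177 - 5*71/5 = 106
Profit = (P* - MC)*Q* - FC
= (106 - 35)*71/5 - 49
= 71*71/5 - 49
= 5041/5 - 49 = 4796/5

4796/5


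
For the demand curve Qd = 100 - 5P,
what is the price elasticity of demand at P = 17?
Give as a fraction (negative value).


dQ/dP = -5
At P = 17: Q = 100 - 5*17 = 15
E = (dQ/dP)(P/Q) = (-5)(17/15) = -17/3

-17/3


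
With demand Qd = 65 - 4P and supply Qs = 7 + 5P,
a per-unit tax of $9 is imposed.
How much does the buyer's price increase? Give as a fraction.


With a per-unit tax, the buyer's price increase depends on relative slopes.
Supply slope: d = 5, Demand slope: b = 4
Buyer's price increase = d * tax / (b + d)
= 5 * 9 / (4 + 5)
= 45 / 9 = 5

5


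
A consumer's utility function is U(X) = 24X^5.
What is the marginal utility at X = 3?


MU = dU/dX = 24*5*X^(5-1)
MU = 120*X^4
At X = 3:
MU = 120 * 3^4
MU = 120 * 81 = 9720

9720


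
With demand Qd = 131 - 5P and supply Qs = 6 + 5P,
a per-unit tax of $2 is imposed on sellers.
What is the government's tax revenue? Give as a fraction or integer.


With tax on sellers, new supply: Qs' = 6 + 5(P - 2)
= 5P - 4
New equilibrium quantity:
Q_new = 127/2
Tax revenue = tax * Q_new = 2 * 127/2 = 127

127


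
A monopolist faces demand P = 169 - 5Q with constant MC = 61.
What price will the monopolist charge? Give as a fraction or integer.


MR = 169 - 10Q
Set MR = MC: 169 - 10Q = 61
Q* = 54/5
Substitute into demand:
P* = 169 - 5*54/5 = 115

115


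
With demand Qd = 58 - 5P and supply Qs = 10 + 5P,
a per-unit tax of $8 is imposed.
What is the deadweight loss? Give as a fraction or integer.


Pre-tax equilibrium quantity: Q* = 34
Post-tax equilibrium quantity: Q_tax = 14
Reduction in quantity: Q* - Q_tax = 20
DWL = (1/2) * tax * (Q* - Q_tax)
DWL = (1/2) * 8 * 20 = 80

80


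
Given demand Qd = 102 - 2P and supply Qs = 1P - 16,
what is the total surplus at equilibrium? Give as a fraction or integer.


Find equilibrium: 102 - 2P = 1P - 16
102 + 16 = 3P
P* = 118/3 = 118/3
Q* = 1*118/3 - 16 = 70/3
Inverse demand: P = 51 - Q/2, so P_max = 51
Inverse supply: P = 16 + Q/1, so P_min = 16
CS = (1/2) * 70/3 * (51 - 118/3) = 1225/9
PS = (1/2) * 70/3 * (118/3 - 16) = 2450/9
TS = CS + PS = 1225/9 + 2450/9 = 1225/3

1225/3


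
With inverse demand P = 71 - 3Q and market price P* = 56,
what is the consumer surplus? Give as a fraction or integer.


Maximum willingness to pay (at Q=0): P_max = 71
Quantity demanded at P* = 56:
Q* = (71 - 56)/3 = 5
CS = (1/2) * Q* * (P_max - P*)
CS = (1/2) * 5 * (71 - 56)
CS = (1/2) * 5 * 15 = 75/2

75/2


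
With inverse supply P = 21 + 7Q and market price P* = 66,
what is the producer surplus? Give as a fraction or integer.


Minimum supply price (at Q=0): P_min = 21
Quantity supplied at P* = 66:
Q* = (66 - 21)/7 = 45/7
PS = (1/2) * Q* * (P* - P_min)
PS = (1/2) * 45/7 * (66 - 21)
PS = (1/2) * 45/7 * 45 = 2025/14

2025/14


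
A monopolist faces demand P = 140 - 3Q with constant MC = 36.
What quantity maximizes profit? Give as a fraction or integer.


TR = P*Q = (140 - 3Q)Q = 140Q - 3Q^2
MR = dTR/dQ = 140 - 6Q
Set MR = MC:
140 - 6Q = 36
104 = 6Q
Q* = 104/6 = 52/3

52/3


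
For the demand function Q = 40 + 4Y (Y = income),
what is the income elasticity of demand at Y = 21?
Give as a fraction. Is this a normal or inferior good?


dQ/dY = 4
At Y = 21: Q = 40 + 4*21 = 124
Ey = (dQ/dY)(Y/Q) = 4 * 21 / 124 = 21/31
Since Ey > 0, this is a normal good.

21/31 (normal good)


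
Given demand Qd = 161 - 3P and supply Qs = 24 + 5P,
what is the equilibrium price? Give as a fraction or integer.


At equilibrium, Qd = Qs.
161 - 3P = 24 + 5P
161 - 24 = 3P + 5P
137 = 8P
P* = 137/8 = 137/8

137/8


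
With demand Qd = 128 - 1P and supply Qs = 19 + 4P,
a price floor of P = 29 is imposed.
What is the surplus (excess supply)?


At P = 29:
Qd = 128 - 1*29 = 99
Qs = 19 + 4*29 = 135
Surplus = Qs - Qd = 135 - 99 = 36

36


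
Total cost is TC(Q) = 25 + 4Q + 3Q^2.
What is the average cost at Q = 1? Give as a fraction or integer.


TC(1) = 25 + 4*1 + 3*1^2
TC(1) = 25 + 4 + 3 = 32
AC = TC/Q = 32/1 = 32

32


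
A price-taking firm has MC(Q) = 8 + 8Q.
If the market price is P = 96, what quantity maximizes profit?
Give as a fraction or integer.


In perfect competition, profit is maximized where P = MC.
96 = 8 + 8Q
88 = 8Q
Q* = 88/8 = 11

11


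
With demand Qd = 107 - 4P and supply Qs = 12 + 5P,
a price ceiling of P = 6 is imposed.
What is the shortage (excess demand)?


At P = 6:
Qd = 107 - 4*6 = 83
Qs = 12 + 5*6 = 42
Shortage = Qd - Qs = 83 - 42 = 41

41


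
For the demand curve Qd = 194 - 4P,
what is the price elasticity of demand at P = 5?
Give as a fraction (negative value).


dQ/dP = -4
At P = 5: Q = 194 - 4*5 = 174
E = (dQ/dP)(P/Q) = (-4)(5/174) = -10/87

-10/87


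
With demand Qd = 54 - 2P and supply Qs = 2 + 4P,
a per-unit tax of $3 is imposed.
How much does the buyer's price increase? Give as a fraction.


With a per-unit tax, the buyer's price increase depends on relative slopes.
Supply slope: d = 4, Demand slope: b = 2
Buyer's price increase = d * tax / (b + d)
= 4 * 3 / (2 + 4)
= 12 / 6 = 2

2


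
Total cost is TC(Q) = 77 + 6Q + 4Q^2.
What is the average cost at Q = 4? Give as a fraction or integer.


TC(4) = 77 + 6*4 + 4*4^2
TC(4) = 77 + 24 + 64 = 165
AC = TC/Q = 165/4 = 165/4

165/4


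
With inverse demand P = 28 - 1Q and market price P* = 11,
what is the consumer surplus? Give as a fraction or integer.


Maximum willingness to pay (at Q=0): P_max = 28
Quantity demanded at P* = 11:
Q* = (28 - 11)/1 = 17
CS = (1/2) * Q* * (P_max - P*)
CS = (1/2) * 17 * (28 - 11)
CS = (1/2) * 17 * 17 = 289/2

289/2


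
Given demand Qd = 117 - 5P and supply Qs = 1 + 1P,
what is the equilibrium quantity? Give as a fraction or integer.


First find equilibrium price:
117 - 5P = 1 + 1P
P* = 116/6 = 58/3
Then substitute into demand:
Q* = 117 - 5 * 58/3 = 61/3

61/3


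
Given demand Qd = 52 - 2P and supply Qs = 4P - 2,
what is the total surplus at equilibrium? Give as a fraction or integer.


Find equilibrium: 52 - 2P = 4P - 2
52 + 2 = 6P
P* = 54/6 = 9
Q* = 4*9 - 2 = 34
Inverse demand: P = 26 - Q/2, so P_max = 26
Inverse supply: P = 1/2 + Q/4, so P_min = 1/2
CS = (1/2) * 34 * (26 - 9) = 289
PS = (1/2) * 34 * (9 - 1/2) = 289/2
TS = CS + PS = 289 + 289/2 = 867/2

867/2


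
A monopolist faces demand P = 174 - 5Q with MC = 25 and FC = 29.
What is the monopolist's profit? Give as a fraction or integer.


MR = MC: 174 - 10Q = 25
Q* = 149/10
P* = 174 - 5*149/10 = 199/2
Profit = (P* - MC)*Q* - FC
= (199/2 - 25)*149/10 - 29
= 149/2*149/10 - 29
= 22201/20 - 29 = 21621/20

21621/20


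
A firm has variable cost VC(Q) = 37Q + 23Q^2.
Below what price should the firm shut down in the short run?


AVC(Q) = VC(Q)/Q = 37 + 23Q
AVC is increasing in Q, so minimum AVC is at Q -> 0+.
Min AVC = 37
The firm should shut down if P < 37.

37


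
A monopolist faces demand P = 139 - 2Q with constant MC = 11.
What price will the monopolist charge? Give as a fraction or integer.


MR = 139 - 4Q
Set MR = MC: 139 - 4Q = 11
Q* = 32
Substitute into demand:
P* = 139 - 2*32 = 75

75


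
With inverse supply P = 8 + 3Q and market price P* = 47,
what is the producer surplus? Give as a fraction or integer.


Minimum supply price (at Q=0): P_min = 8
Quantity supplied at P* = 47:
Q* = (47 - 8)/3 = 13
PS = (1/2) * Q* * (P* - P_min)
PS = (1/2) * 13 * (47 - 8)
PS = (1/2) * 13 * 39 = 507/2

507/2


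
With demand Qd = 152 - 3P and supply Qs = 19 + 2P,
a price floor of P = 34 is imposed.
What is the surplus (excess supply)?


At P = 34:
Qd = 152 - 3*34 = 50
Qs = 19 + 2*34 = 87
Surplus = Qs - Qd = 87 - 50 = 37

37


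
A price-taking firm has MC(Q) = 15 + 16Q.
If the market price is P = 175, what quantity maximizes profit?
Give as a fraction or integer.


In perfect competition, profit is maximized where P = MC.
175 = 15 + 16Q
160 = 16Q
Q* = 160/16 = 10

10


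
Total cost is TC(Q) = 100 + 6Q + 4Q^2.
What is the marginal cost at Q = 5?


MC = dTC/dQ = 6 + 2*4*Q
At Q = 5:
MC = 6 + 8*5
MC = 6 + 40 = 46

46


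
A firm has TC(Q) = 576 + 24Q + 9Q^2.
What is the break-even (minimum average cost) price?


AC(Q) = 576/Q + 24 + 9Q
To minimize: dAC/dQ = -576/Q^2 + 9 = 0
Q^2 = 576/9 = 64
Q* = 8
Min AC = 576/8 + 24 + 9*8
Min AC = 72 + 24 + 72 = 168

168


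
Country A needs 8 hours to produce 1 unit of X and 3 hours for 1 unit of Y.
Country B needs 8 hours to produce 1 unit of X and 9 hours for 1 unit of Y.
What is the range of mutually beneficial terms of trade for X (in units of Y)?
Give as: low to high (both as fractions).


Opportunity cost of X for Country A = hours_X / hours_Y = 8/3 = 8/3 units of Y
Opportunity cost of X for Country B = hours_X / hours_Y = 8/9 = 8/9 units of Y
Terms of trade must be between the two opportunity costs.
Range: 8/9 to 8/3

8/9 to 8/3


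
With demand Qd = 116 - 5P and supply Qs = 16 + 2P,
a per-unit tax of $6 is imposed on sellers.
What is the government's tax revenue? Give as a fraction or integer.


With tax on sellers, new supply: Qs' = 16 + 2(P - 6)
= 4 + 2P
New equilibrium quantity:
Q_new = 36
Tax revenue = tax * Q_new = 6 * 36 = 216

216


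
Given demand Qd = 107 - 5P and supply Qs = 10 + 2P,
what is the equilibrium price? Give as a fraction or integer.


At equilibrium, Qd = Qs.
107 - 5P = 10 + 2P
107 - 10 = 5P + 2P
97 = 7P
P* = 97/7 = 97/7

97/7


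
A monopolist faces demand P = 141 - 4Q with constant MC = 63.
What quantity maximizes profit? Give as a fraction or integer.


TR = P*Q = (141 - 4Q)Q = 141Q - 4Q^2
MR = dTR/dQ = 141 - 8Q
Set MR = MC:
141 - 8Q = 63
78 = 8Q
Q* = 78/8 = 39/4

39/4


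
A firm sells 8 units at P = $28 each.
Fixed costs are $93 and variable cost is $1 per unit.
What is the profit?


Total Revenue = P * Q = 28 * 8 = $224
Total Cost = FC + VC*Q = 93 + 1*8 = $101
Profit = TR - TC = 224 - 101 = $123

$123


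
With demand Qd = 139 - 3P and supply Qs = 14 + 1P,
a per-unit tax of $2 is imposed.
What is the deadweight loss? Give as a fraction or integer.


Pre-tax equilibrium quantity: Q* = 181/4
Post-tax equilibrium quantity: Q_tax = 175/4
Reduction in quantity: Q* - Q_tax = 3/2
DWL = (1/2) * tax * (Q* - Q_tax)
DWL = (1/2) * 2 * 3/2 = 3/2

3/2


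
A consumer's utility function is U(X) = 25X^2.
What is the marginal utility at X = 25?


MU = dU/dX = 25*2*X^(2-1)
MU = 50*X^1
At X = 25:
MU = 50 * 25^1
MU = 50 * 25 = 1250

1250


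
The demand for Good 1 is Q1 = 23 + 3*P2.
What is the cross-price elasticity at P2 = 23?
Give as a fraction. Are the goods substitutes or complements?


dQ1/dP2 = 3
At P2 = 23: Q1 = 23 + 3*23 = 92
Exy = (dQ1/dP2)(P2/Q1) = 3 * 23 / 92 = 3/4
Since Exy > 0, the goods are substitutes.

3/4 (substitutes)


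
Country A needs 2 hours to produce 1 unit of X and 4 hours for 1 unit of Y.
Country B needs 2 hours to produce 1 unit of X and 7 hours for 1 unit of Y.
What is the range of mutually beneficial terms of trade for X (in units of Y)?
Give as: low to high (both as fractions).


Opportunity cost of X for Country A = hours_X / hours_Y = 2/4 = 1/2 units of Y
Opportunity cost of X for Country B = hours_X / hours_Y = 2/7 = 2/7 units of Y
Terms of trade must be between the two opportunity costs.
Range: 2/7 to 1/2

2/7 to 1/2


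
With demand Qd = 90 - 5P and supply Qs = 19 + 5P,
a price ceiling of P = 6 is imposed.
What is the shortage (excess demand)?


At P = 6:
Qd = 90 - 5*6 = 60
Qs = 19 + 5*6 = 49
Shortage = Qd - Qs = 60 - 49 = 11

11


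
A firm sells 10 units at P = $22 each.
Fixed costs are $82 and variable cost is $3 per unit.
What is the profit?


Total Revenue = P * Q = 22 * 10 = $220
Total Cost = FC + VC*Q = 82 + 3*10 = $112
Profit = TR - TC = 220 - 112 = $108

$108


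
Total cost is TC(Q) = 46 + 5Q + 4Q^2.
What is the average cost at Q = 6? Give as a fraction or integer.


TC(6) = 46 + 5*6 + 4*6^2
TC(6) = 46 + 30 + 144 = 220
AC = TC/Q = 220/6 = 110/3

110/3


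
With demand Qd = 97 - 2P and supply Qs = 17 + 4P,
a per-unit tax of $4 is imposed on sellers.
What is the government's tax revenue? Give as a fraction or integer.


With tax on sellers, new supply: Qs' = 17 + 4(P - 4)
= 1 + 4P
New equilibrium quantity:
Q_new = 65
Tax revenue = tax * Q_new = 4 * 65 = 260

260


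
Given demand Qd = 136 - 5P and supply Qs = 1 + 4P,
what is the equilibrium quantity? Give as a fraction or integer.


First find equilibrium price:
136 - 5P = 1 + 4P
P* = 135/9 = 15
Then substitute into demand:
Q* = 136 - 5 * 15 = 61

61


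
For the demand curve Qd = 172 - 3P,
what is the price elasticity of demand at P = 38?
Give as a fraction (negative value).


dQ/dP = -3
At P = 38: Q = 172 - 3*38 = 58
E = (dQ/dP)(P/Q) = (-3)(38/58) = -57/29

-57/29


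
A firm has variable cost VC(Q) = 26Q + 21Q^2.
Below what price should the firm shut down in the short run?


AVC(Q) = VC(Q)/Q = 26 + 21Q
AVC is increasing in Q, so minimum AVC is at Q -> 0+.
Min AVC = 26
The firm should shut down if P < 26.

26


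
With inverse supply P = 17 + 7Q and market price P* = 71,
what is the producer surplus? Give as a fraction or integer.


Minimum supply price (at Q=0): P_min = 17
Quantity supplied at P* = 71:
Q* = (71 - 17)/7 = 54/7
PS = (1/2) * Q* * (P* - P_min)
PS = (1/2) * 54/7 * (71 - 17)
PS = (1/2) * 54/7 * 54 = 1458/7

1458/7


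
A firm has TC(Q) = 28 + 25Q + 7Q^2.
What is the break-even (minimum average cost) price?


AC(Q) = 28/Q + 25 + 7Q
To minimize: dAC/dQ = -28/Q^2 + 7 = 0
Q^2 = 28/7 = 4
Q* = 2
Min AC = 28/2 + 25 + 7*2
Min AC = 14 + 25 + 14 = 53

53


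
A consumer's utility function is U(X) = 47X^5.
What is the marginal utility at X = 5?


MU = dU/dX = 47*5*X^(5-1)
MU = 235*X^4
At X = 5:
MU = 235 * 5^4
MU = 235 * 625 = 146875

146875


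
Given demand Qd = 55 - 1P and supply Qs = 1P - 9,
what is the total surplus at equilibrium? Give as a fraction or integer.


Find equilibrium: 55 - 1P = 1P - 9
55 + 9 = 2P
P* = 64/2 = 32
Q* = 1*32 - 9 = 23
Inverse demand: P = 55 - Q/1, so P_max = 55
Inverse supply: P = 9 + Q/1, so P_min = 9
CS = (1/2) * 23 * (55 - 32) = 529/2
PS = (1/2) * 23 * (32 - 9) = 529/2
TS = CS + PS = 529/2 + 529/2 = 529

529


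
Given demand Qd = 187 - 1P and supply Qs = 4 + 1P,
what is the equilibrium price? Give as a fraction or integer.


At equilibrium, Qd = Qs.
187 - 1P = 4 + 1P
187 - 4 = 1P + 1P
183 = 2P
P* = 183/2 = 183/2

183/2


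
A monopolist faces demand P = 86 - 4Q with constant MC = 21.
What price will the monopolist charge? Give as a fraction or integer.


MR = 86 - 8Q
Set MR = MC: 86 - 8Q = 21
Q* = 65/8
Substitute into demand:
P* = 86 - 4*65/8 = 107/2

107/2


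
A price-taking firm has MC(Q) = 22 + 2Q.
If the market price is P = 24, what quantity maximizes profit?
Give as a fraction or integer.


In perfect competition, profit is maximized where P = MC.
24 = 22 + 2Q
2 = 2Q
Q* = 2/2 = 1

1


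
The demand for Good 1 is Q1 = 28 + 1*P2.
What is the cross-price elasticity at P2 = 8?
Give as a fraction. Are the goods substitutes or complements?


dQ1/dP2 = 1
At P2 = 8: Q1 = 28 + 1*8 = 36
Exy = (dQ1/dP2)(P2/Q1) = 1 * 8 / 36 = 2/9
Since Exy > 0, the goods are substitutes.

2/9 (substitutes)


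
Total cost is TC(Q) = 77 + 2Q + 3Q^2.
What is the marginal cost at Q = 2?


MC = dTC/dQ = 2 + 2*3*Q
At Q = 2:
MC = 2 + 6*2
MC = 2 + 12 = 14

14


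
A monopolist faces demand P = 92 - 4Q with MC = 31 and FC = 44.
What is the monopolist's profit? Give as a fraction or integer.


MR = MC: 92 - 8Q = 31
Q* = 61/8
P* = 92 - 4*61/8 = 123/2
Profit = (P* - MC)*Q* - FC
= (123/2 - 31)*61/8 - 44
= 61/2*61/8 - 44
= 3721/16 - 44 = 3017/16

3017/16


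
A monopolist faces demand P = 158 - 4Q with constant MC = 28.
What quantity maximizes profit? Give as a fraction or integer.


TR = P*Q = (158 - 4Q)Q = 158Q - 4Q^2
MR = dTR/dQ = 158 - 8Q
Set MR = MC:
158 - 8Q = 28
130 = 8Q
Q* = 130/8 = 65/4

65/4


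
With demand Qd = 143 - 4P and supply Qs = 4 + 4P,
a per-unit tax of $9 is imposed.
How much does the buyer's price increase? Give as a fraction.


With a per-unit tax, the buyer's price increase depends on relative slopes.
Supply slope: d = 4, Demand slope: b = 4
Buyer's price increase = d * tax / (b + d)
= 4 * 9 / (4 + 4)
= 36 / 8 = 9/2

9/2


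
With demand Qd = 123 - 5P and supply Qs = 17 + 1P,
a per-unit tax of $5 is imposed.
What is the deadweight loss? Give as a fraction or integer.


Pre-tax equilibrium quantity: Q* = 104/3
Post-tax equilibrium quantity: Q_tax = 61/2
Reduction in quantity: Q* - Q_tax = 25/6
DWL = (1/2) * tax * (Q* - Q_tax)
DWL = (1/2) * 5 * 25/6 = 125/12

125/12


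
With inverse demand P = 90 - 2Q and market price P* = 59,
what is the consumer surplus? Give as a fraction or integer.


Maximum willingness to pay (at Q=0): P_max = 90
Quantity demanded at P* = 59:
Q* = (90 - 59)/2 = 31/2
CS = (1/2) * Q* * (P_max - P*)
CS = (1/2) * 31/2 * (90 - 59)
CS = (1/2) * 31/2 * 31 = 961/4

961/4


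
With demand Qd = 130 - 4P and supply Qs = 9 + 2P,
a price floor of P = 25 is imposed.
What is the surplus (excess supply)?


At P = 25:
Qd = 130 - 4*25 = 30
Qs = 9 + 2*25 = 59
Surplus = Qs - Qd = 59 - 30 = 29

29


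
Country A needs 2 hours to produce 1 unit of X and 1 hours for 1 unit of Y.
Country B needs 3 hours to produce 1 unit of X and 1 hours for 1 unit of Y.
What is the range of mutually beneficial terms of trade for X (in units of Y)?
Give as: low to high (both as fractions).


Opportunity cost of X for Country A = hours_X / hours_Y = 2/1 = 2 units of Y
Opportunity cost of X for Country B = hours_X / hours_Y = 3/1 = 3 units of Y
Terms of trade must be between the two opportunity costs.
Range: 2 to 3

2 to 3


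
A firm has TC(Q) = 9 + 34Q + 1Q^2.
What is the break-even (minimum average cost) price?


AC(Q) = 9/Q + 34 + 1Q
To minimize: dAC/dQ = -9/Q^2 + 1 = 0
Q^2 = 9/1 = 9
Q* = 3
Min AC = 9/3 + 34 + 1*3
Min AC = 3 + 34 + 3 = 40

40


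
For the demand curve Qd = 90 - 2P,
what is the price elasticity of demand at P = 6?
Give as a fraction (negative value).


dQ/dP = -2
At P = 6: Q = 90 - 2*6 = 78
E = (dQ/dP)(P/Q) = (-2)(6/78) = -2/13

-2/13


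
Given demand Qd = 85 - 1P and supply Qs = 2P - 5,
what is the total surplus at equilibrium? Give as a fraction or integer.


Find equilibrium: 85 - 1P = 2P - 5
85 + 5 = 3P
P* = 90/3 = 30
Q* = 2*30 - 5 = 55
Inverse demand: P = 85 - Q/1, so P_max = 85
Inverse supply: P = 5/2 + Q/2, so P_min = 5/2
CS = (1/2) * 55 * (85 - 30) = 3025/2
PS = (1/2) * 55 * (30 - 5/2) = 3025/4
TS = CS + PS = 3025/2 + 3025/4 = 9075/4

9075/4


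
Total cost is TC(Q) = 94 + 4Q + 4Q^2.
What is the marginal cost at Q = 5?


MC = dTC/dQ = 4 + 2*4*Q
At Q = 5:
MC = 4 + 8*5
MC = 4 + 40 = 44

44


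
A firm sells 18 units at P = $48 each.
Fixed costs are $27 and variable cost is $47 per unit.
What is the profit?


Total Revenue = P * Q = 48 * 18 = $864
Total Cost = FC + VC*Q = 27 + 47*18 = $873
Profit = TR - TC = 864 - 873 = $-9

$-9


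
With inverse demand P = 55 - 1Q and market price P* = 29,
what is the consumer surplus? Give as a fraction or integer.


Maximum willingness to pay (at Q=0): P_max = 55
Quantity demanded at P* = 29:
Q* = (55 - 29)/1 = 26
CS = (1/2) * Q* * (P_max - P*)
CS = (1/2) * 26 * (55 - 29)
CS = (1/2) * 26 * 26 = 338

338


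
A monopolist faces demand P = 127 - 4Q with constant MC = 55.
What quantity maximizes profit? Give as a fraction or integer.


TR = P*Q = (127 - 4Q)Q = 127Q - 4Q^2
MR = dTR/dQ = 127 - 8Q
Set MR = MC:
127 - 8Q = 55
72 = 8Q
Q* = 72/8 = 9

9


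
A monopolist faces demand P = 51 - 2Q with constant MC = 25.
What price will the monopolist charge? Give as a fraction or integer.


MR = 51 - 4Q
Set MR = MC: 51 - 4Q = 25
Q* = 13/2
Substitute into demand:
P* = 51 - 2*13/2 = 38

38


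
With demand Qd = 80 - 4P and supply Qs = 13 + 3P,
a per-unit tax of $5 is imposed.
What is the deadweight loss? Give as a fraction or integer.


Pre-tax equilibrium quantity: Q* = 292/7
Post-tax equilibrium quantity: Q_tax = 232/7
Reduction in quantity: Q* - Q_tax = 60/7
DWL = (1/2) * tax * (Q* - Q_tax)
DWL = (1/2) * 5 * 60/7 = 150/7

150/7


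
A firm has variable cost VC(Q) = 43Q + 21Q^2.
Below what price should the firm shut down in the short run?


AVC(Q) = VC(Q)/Q = 43 + 21Q
AVC is increasing in Q, so minimum AVC is at Q -> 0+.
Min AVC = 43
The firm should shut down if P < 43.

43


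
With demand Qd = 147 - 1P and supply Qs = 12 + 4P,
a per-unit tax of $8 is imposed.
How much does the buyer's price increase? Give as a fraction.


With a per-unit tax, the buyer's price increase depends on relative slopes.
Supply slope: d = 4, Demand slope: b = 1
Buyer's price increase = d * tax / (b + d)
= 4 * 8 / (1 + 4)
= 32 / 5 = 32/5

32/5


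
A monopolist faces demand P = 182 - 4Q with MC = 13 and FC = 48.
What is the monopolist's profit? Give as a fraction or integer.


MR = MC: 182 - 8Q = 13
Q* = 169/8
P* = 182 - 4*169/8 = 195/2
Profit = (P* - MC)*Q* - FC
= (195/2 - 13)*169/8 - 48
= 169/2*169/8 - 48
= 28561/16 - 48 = 27793/16

27793/16


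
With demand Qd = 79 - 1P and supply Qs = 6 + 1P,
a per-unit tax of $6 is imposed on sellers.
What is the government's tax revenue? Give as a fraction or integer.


With tax on sellers, new supply: Qs' = 6 + 1(P - 6)
= 0 + 1P
New equilibrium quantity:
Q_new = 79/2
Tax revenue = tax * Q_new = 6 * 79/2 = 237

237


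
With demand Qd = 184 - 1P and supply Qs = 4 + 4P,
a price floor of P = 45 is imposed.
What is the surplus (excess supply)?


At P = 45:
Qd = 184 - 1*45 = 139
Qs = 4 + 4*45 = 184
Surplus = Qs - Qd = 184 - 139 = 45

45


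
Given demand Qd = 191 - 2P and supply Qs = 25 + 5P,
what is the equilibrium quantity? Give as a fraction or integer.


First find equilibrium price:
191 - 2P = 25 + 5P
P* = 166/7 = 166/7
Then substitute into demand:
Q* = 191 - 2 * 166/7 = 1005/7

1005/7


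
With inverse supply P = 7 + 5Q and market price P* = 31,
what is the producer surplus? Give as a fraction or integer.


Minimum supply price (at Q=0): P_min = 7
Quantity supplied at P* = 31:
Q* = (31 - 7)/5 = 24/5
PS = (1/2) * Q* * (P* - P_min)
PS = (1/2) * 24/5 * (31 - 7)
PS = (1/2) * 24/5 * 24 = 288/5

288/5


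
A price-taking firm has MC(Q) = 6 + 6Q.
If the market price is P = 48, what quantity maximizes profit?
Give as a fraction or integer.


In perfect competition, profit is maximized where P = MC.
48 = 6 + 6Q
42 = 6Q
Q* = 42/6 = 7

7


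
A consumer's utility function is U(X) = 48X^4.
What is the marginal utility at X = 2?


MU = dU/dX = 48*4*X^(4-1)
MU = 192*X^3
At X = 2:
MU = 192 * 2^3
MU = 192 * 8 = 1536

1536


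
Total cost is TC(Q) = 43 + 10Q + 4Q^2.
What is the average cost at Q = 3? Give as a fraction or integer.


TC(3) = 43 + 10*3 + 4*3^2
TC(3) = 43 + 30 + 36 = 109
AC = TC/Q = 109/3 = 109/3

109/3


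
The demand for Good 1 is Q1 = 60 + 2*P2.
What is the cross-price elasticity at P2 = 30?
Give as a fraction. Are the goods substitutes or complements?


dQ1/dP2 = 2
At P2 = 30: Q1 = 60 + 2*30 = 120
Exy = (dQ1/dP2)(P2/Q1) = 2 * 30 / 120 = 1/2
Since Exy > 0, the goods are substitutes.

1/2 (substitutes)


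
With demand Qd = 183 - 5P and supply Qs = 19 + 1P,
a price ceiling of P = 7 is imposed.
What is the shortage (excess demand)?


At P = 7:
Qd = 183 - 5*7 = 148
Qs = 19 + 1*7 = 26
Shortage = Qd - Qs = 148 - 26 = 122

122


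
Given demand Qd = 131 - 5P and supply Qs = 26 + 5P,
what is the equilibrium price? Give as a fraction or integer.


At equilibrium, Qd = Qs.
131 - 5P = 26 + 5P
131 - 26 = 5P + 5P
105 = 10P
P* = 105/10 = 21/2

21/2


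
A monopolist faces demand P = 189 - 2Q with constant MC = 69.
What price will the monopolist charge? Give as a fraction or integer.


MR = 189 - 4Q
Set MR = MC: 189 - 4Q = 69
Q* = 30
Substitute into demand:
P* = 189 - 2*30 = 129

129


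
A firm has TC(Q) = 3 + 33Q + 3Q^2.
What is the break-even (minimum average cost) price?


AC(Q) = 3/Q + 33 + 3Q
To minimize: dAC/dQ = -3/Q^2 + 3 = 0
Q^2 = 3/3 = 1
Q* = 1
Min AC = 3/1 + 33 + 3*1
Min AC = 3 + 33 + 3 = 39

39


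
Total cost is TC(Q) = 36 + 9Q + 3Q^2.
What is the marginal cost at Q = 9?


MC = dTC/dQ = 9 + 2*3*Q
At Q = 9:
MC = 9 + 6*9
MC = 9 + 54 = 63

63


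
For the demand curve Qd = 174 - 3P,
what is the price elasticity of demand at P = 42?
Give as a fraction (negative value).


dQ/dP = -3
At P = 42: Q = 174 - 3*42 = 48
E = (dQ/dP)(P/Q) = (-3)(42/48) = -21/8

-21/8


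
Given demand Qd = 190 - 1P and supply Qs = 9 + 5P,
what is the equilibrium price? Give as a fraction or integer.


At equilibrium, Qd = Qs.
190 - 1P = 9 + 5P
190 - 9 = 1P + 5P
181 = 6P
P* = 181/6 = 181/6

181/6


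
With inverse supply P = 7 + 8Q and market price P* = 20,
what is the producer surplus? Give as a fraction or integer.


Minimum supply price (at Q=0): P_min = 7
Quantity supplied at P* = 20:
Q* = (20 - 7)/8 = 13/8
PS = (1/2) * Q* * (P* - P_min)
PS = (1/2) * 13/8 * (20 - 7)
PS = (1/2) * 13/8 * 13 = 169/16

169/16


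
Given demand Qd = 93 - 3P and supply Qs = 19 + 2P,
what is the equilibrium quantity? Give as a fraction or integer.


First find equilibrium price:
93 - 3P = 19 + 2P
P* = 74/5 = 74/5
Then substitute into demand:
Q* = 93 - 3 * 74/5 = 243/5

243/5


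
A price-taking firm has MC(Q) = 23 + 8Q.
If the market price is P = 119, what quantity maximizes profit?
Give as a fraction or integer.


In perfect competition, profit is maximized where P = MC.
119 = 23 + 8Q
96 = 8Q
Q* = 96/8 = 12

12


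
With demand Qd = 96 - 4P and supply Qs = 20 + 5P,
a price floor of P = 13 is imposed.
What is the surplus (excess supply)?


At P = 13:
Qd = 96 - 4*13 = 44
Qs = 20 + 5*13 = 85
Surplus = Qs - Qd = 85 - 44 = 41

41


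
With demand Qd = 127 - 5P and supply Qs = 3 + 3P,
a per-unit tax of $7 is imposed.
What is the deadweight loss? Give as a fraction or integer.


Pre-tax equilibrium quantity: Q* = 99/2
Post-tax equilibrium quantity: Q_tax = 291/8
Reduction in quantity: Q* - Q_tax = 105/8
DWL = (1/2) * tax * (Q* - Q_tax)
DWL = (1/2) * 7 * 105/8 = 735/16

735/16


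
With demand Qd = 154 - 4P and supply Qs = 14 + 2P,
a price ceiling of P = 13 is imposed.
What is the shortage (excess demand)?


At P = 13:
Qd = 154 - 4*13 = 102
Qs = 14 + 2*13 = 40
Shortage = Qd - Qs = 102 - 40 = 62

62


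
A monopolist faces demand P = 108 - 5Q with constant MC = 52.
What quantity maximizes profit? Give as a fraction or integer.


TR = P*Q = (108 - 5Q)Q = 108Q - 5Q^2
MR = dTR/dQ = 108 - 10Q
Set MR = MC:
108 - 10Q = 52
56 = 10Q
Q* = 56/10 = 28/5

28/5


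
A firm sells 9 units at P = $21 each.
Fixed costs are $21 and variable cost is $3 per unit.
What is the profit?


Total Revenue = P * Q = 21 * 9 = $189
Total Cost = FC + VC*Q = 21 + 3*9 = $48
Profit = TR - TC = 189 - 48 = $141

$141


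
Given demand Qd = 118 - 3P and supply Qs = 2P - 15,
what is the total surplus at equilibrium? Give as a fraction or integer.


Find equilibrium: 118 - 3P = 2P - 15
118 + 15 = 5P
P* = 133/5 = 133/5
Q* = 2*133/5 - 15 = 191/5
Inverse demand: P = 118/3 - Q/3, so P_max = 118/3
Inverse supply: P = 15/2 + Q/2, so P_min = 15/2
CS = (1/2) * 191/5 * (118/3 - 133/5) = 36481/150
PS = (1/2) * 191/5 * (133/5 - 15/2) = 36481/100
TS = CS + PS = 36481/150 + 36481/100 = 36481/60

36481/60


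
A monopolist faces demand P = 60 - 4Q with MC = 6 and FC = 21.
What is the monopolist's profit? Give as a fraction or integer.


MR = MC: 60 - 8Q = 6
Q* = 27/4
P* = 60 - 4*27/4 = 33
Profit = (P* - MC)*Q* - FC
= (33 - 6)*27/4 - 21
= 27*27/4 - 21
= 729/4 - 21 = 645/4

645/4


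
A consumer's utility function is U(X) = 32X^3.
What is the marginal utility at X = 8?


MU = dU/dX = 32*3*X^(3-1)
MU = 96*X^2
At X = 8:
MU = 96 * 8^2
MU = 96 * 64 = 6144

6144


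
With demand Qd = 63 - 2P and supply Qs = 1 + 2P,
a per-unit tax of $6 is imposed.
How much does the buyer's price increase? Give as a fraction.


With a per-unit tax, the buyer's price increase depends on relative slopes.
Supply slope: d = 2, Demand slope: b = 2
Buyer's price increase = d * tax / (b + d)
= 2 * 6 / (2 + 2)
= 12 / 4 = 3

3


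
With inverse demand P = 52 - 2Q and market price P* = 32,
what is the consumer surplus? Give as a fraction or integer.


Maximum willingness to pay (at Q=0): P_max = 52
Quantity demanded at P* = 32:
Q* = (52 - 32)/2 = 10
CS = (1/2) * Q* * (P_max - P*)
CS = (1/2) * 10 * (52 - 32)
CS = (1/2) * 10 * 20 = 100

100


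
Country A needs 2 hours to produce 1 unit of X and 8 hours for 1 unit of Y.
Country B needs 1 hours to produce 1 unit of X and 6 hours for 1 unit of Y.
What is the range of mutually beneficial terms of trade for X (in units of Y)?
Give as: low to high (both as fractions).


Opportunity cost of X for Country A = hours_X / hours_Y = 2/8 = 1/4 units of Y
Opportunity cost of X for Country B = hours_X / hours_Y = 1/6 = 1/6 units of Y
Terms of trade must be between the two opportunity costs.
Range: 1/6 to 1/4

1/6 to 1/4


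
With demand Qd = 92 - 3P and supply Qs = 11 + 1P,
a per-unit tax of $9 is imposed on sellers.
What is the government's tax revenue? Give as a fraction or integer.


With tax on sellers, new supply: Qs' = 11 + 1(P - 9)
= 2 + 1P
New equilibrium quantity:
Q_new = 49/2
Tax revenue = tax * Q_new = 9 * 49/2 = 441/2

441/2


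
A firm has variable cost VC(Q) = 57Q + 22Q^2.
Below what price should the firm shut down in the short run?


AVC(Q) = VC(Q)/Q = 57 + 22Q
AVC is increasing in Q, so minimum AVC is at Q -> 0+.
Min AVC = 57
The firm should shut down if P < 57.

57


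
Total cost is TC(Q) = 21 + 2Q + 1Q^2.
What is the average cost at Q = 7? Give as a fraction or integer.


TC(7) = 21 + 2*7 + 1*7^2
TC(7) = 21 + 14 + 49 = 84
AC = TC/Q = 84/7 = 12

12


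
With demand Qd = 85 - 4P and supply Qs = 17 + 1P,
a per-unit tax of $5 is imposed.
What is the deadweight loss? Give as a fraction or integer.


Pre-tax equilibrium quantity: Q* = 153/5
Post-tax equilibrium quantity: Q_tax = 133/5
Reduction in quantity: Q* - Q_tax = 4
DWL = (1/2) * tax * (Q* - Q_tax)
DWL = (1/2) * 5 * 4 = 10

10


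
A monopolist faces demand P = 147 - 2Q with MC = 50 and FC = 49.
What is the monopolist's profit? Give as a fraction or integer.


MR = MC: 147 - 4Q = 50
Q* = 97/4
P* = 147 - 2*97/4 = 197/2
Profit = (P* - MC)*Q* - FC
= (197/2 - 50)*97/4 - 49
= 97/2*97/4 - 49
= 9409/8 - 49 = 9017/8

9017/8


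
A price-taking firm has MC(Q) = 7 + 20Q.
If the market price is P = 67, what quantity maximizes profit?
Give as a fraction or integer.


In perfect competition, profit is maximized where P = MC.
67 = 7 + 20Q
60 = 20Q
Q* = 60/20 = 3

3


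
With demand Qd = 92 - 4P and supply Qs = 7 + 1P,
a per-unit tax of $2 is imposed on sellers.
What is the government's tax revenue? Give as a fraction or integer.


With tax on sellers, new supply: Qs' = 7 + 1(P - 2)
= 5 + 1P
New equilibrium quantity:
Q_new = 112/5
Tax revenue = tax * Q_new = 2 * 112/5 = 224/5

224/5


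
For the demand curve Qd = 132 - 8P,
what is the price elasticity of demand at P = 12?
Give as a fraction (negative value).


dQ/dP = -8
At P = 12: Q = 132 - 8*12 = 36
E = (dQ/dP)(P/Q) = (-8)(12/36) = -8/3

-8/3


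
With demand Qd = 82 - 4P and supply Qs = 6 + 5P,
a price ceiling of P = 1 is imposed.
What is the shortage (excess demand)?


At P = 1:
Qd = 82 - 4*1 = 78
Qs = 6 + 5*1 = 11
Shortage = Qd - Qs = 78 - 11 = 67

67


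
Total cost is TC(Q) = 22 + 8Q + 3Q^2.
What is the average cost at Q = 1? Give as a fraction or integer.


TC(1) = 22 + 8*1 + 3*1^2
TC(1) = 22 + 8 + 3 = 33
AC = TC/Q = 33/1 = 33

33


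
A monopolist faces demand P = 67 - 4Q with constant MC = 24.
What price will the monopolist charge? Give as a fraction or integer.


MR = 67 - 8Q
Set MR = MC: 67 - 8Q = 24
Q* = 43/8
Substitute into demand:
P* = 67 - 4*43/8 = 91/2

91/2


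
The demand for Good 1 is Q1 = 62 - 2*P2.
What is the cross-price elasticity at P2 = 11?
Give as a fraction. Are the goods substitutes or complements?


dQ1/dP2 = -2
At P2 = 11: Q1 = 62 - 2*11 = 40
Exy = (dQ1/dP2)(P2/Q1) = -2 * 11 / 40 = -11/20
Since Exy < 0, the goods are complements.

-11/20 (complements)


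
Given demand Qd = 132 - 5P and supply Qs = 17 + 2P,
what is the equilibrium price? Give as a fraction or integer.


At equilibrium, Qd = Qs.
132 - 5P = 17 + 2P
132 - 17 = 5P + 2P
115 = 7P
P* = 115/7 = 115/7

115/7


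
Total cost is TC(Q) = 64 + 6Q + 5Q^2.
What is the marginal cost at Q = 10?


MC = dTC/dQ = 6 + 2*5*Q
At Q = 10:
MC = 6 + 10*10
MC = 6 + 100 = 106

106


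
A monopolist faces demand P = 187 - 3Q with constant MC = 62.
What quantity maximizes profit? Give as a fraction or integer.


TR = P*Q = (187 - 3Q)Q = 187Q - 3Q^2
MR = dTR/dQ = 187 - 6Q
Set MR = MC:
187 - 6Q = 62
125 = 6Q
Q* = 125/6 = 125/6

125/6


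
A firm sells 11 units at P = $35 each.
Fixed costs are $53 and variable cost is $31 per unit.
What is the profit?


Total Revenue = P * Q = 35 * 11 = $385
Total Cost = FC + VC*Q = 53 + 31*11 = $394
Profit = TR - TC = 385 - 394 = $-9

$-9


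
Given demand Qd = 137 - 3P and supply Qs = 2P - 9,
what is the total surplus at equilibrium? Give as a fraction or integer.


Find equilibrium: 137 - 3P = 2P - 9
137 + 9 = 5P
P* = 146/5 = 146/5
Q* = 2*146/5 - 9 = 247/5
Inverse demand: P = 137/3 - Q/3, so P_max = 137/3
Inverse supply: P = 9/2 + Q/2, so P_min = 9/2
CS = (1/2) * 247/5 * (137/3 - 146/5) = 61009/150
PS = (1/2) * 247/5 * (146/5 - 9/2) = 61009/100
TS = CS + PS = 61009/150 + 61009/100 = 61009/60

61009/60


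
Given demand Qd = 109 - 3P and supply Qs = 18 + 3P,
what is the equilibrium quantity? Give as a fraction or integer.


First find equilibrium price:
109 - 3P = 18 + 3P
P* = 91/6 = 91/6
Then substitute into demand:
Q* = 109 - 3 * 91/6 = 127/2

127/2


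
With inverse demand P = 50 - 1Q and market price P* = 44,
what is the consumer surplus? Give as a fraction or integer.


Maximum willingness to pay (at Q=0): P_max = 50
Quantity demanded at P* = 44:
Q* = (50 - 44)/1 = 6
CS = (1/2) * Q* * (P_max - P*)
CS = (1/2) * 6 * (50 - 44)
CS = (1/2) * 6 * 6 = 18

18


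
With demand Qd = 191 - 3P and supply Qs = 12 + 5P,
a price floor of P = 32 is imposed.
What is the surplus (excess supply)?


At P = 32:
Qd = 191 - 3*32 = 95
Qs = 12 + 5*32 = 172
Surplus = Qs - Qd = 172 - 95 = 77

77


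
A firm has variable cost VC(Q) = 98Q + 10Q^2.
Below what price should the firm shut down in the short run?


AVC(Q) = VC(Q)/Q = 98 + 10Q
AVC is increasing in Q, so minimum AVC is at Q -> 0+.
Min AVC = 98
The firm should shut down if P < 98.

98


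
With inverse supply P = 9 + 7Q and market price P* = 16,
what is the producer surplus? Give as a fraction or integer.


Minimum supply price (at Q=0): P_min = 9
Quantity supplied at P* = 16:
Q* = (16 - 9)/7 = 1
PS = (1/2) * Q* * (P* - P_min)
PS = (1/2) * 1 * (16 - 9)
PS = (1/2) * 1 * 7 = 7/2

7/2


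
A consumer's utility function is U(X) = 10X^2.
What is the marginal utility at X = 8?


MU = dU/dX = 10*2*X^(2-1)
MU = 20*X^1
At X = 8:
MU = 20 * 8^1
MU = 20 * 8 = 160

160


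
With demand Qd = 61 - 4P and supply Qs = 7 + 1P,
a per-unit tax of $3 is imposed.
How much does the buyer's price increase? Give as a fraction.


With a per-unit tax, the buyer's price increase depends on relative slopes.
Supply slope: d = 1, Demand slope: b = 4
Buyer's price increase = d * tax / (b + d)
= 1 * 3 / (4 + 1)
= 3 / 5 = 3/5

3/5


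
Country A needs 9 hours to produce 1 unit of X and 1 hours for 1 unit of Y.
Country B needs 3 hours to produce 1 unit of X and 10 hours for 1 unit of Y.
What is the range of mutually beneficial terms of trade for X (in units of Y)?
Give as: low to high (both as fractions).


Opportunity cost of X for Country A = hours_X / hours_Y = 9/1 = 9 units of Y
Opportunity cost of X for Country B = hours_X / hours_Y = 3/10 = 3/10 units of Y
Terms of trade must be between the two opportunity costs.
Range: 3/10 to 9

3/10 to 9


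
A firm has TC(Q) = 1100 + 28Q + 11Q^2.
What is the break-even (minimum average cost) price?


AC(Q) = 1100/Q + 28 + 11Q
To minimize: dAC/dQ = -1100/Q^2 + 11 = 0
Q^2 = 1100/11 = 100
Q* = 10
Min AC = 1100/10 + 28 + 11*10
Min AC = 110 + 28 + 110 = 248

248


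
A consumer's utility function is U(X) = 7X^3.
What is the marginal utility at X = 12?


MU = dU/dX = 7*3*X^(3-1)
MU = 21*X^2
At X = 12:
MU = 21 * 12^2
MU = 21 * 144 = 3024

3024


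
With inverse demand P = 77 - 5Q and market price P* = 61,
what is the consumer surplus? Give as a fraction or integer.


Maximum willingness to pay (at Q=0): P_max = 77
Quantity demanded at P* = 61:
Q* = (77 - 61)/5 = 16/5
CS = (1/2) * Q* * (P_max - P*)
CS = (1/2) * 16/5 * (77 - 61)
CS = (1/2) * 16/5 * 16 = 128/5

128/5


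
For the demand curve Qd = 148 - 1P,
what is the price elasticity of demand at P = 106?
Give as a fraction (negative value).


dQ/dP = -1
At P = 106: Q = 148 - 1*106 = 42
E = (dQ/dP)(P/Q) = (-1)(106/42) = -53/21

-53/21


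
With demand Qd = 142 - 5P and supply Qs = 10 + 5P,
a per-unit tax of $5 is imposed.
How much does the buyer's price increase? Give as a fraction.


With a per-unit tax, the buyer's price increase depends on relative slopes.
Supply slope: d = 5, Demand slope: b = 5
Buyer's price increase = d * tax / (b + d)
= 5 * 5 / (5 + 5)
= 25 / 10 = 5/2

5/2


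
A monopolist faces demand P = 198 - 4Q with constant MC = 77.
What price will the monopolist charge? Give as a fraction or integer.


MR = 198 - 8Q
Set MR = MC: 198 - 8Q = 77
Q* = 121/8
Substitute into demand:
P* = 198 - 4*121/8 = 275/2

275/2


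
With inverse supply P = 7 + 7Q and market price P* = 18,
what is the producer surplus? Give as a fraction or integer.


Minimum supply price (at Q=0): P_min = 7
Quantity supplied at P* = 18:
Q* = (18 - 7)/7 = 11/7
PS = (1/2) * Q* * (P* - P_min)
PS = (1/2) * 11/7 * (18 - 7)
PS = (1/2) * 11/7 * 11 = 121/14

121/14


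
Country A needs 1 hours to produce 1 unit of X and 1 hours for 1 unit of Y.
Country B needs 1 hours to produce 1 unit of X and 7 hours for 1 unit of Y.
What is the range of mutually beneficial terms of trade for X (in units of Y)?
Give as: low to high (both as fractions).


Opportunity cost of X for Country A = hours_X / hours_Y = 1/1 = 1 units of Y
Opportunity cost of X for Country B = hours_X / hours_Y = 1/7 = 1/7 units of Y
Terms of trade must be between the two opportunity costs.
Range: 1/7 to 1

1/7 to 1


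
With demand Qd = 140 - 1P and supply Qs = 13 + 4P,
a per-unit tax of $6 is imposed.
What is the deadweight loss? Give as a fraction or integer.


Pre-tax equilibrium quantity: Q* = 573/5
Post-tax equilibrium quantity: Q_tax = 549/5
Reduction in quantity: Q* - Q_tax = 24/5
DWL = (1/2) * tax * (Q* - Q_tax)
DWL = (1/2) * 6 * 24/5 = 72/5

72/5
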